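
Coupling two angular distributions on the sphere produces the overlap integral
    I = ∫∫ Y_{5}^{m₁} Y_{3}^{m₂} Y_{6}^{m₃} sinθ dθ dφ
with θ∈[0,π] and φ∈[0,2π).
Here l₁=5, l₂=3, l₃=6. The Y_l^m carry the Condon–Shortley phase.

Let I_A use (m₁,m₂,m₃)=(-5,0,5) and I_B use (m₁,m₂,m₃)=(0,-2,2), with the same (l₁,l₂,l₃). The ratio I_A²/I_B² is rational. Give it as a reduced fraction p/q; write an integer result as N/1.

99/14

Shared (l₁,l₂,l₃)=(5,3,6): N and (l;000)² cancel in I_A²/I_B².
A: Δ = 2!·8!·4!/15! = 1/675675; Racah Σ t=2..2: t=2:+1/483840 = 1/483840; ⇒ 3j(5 3 6; -5 0 5)² = 3/91, sgn -1
B: Δ = 2!·8!·4!/15! = 1/675675; Racah Σ t=0..1: t=0:+1/8640 t=1:−1/13824 = 1/23040; ⇒ 3j(5 3 6; 0 -2 2)² = 2/429, sgn +1
I_A²/I_B² = (3/91)/(2/429) = 99/14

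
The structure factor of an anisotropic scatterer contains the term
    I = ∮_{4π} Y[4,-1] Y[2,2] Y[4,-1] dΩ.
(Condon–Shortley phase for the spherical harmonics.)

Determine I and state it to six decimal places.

Checks pass: Σm=0; 10 even; l₃=4∈[2,6].
(2·4+1)(2·2+1)(2·4+1) = 405
Δ: 2! 6! 2! / 11! → 1/13860
sum: t=0:+1/192 t=1:−1/36 t=2:+1/192 = -5/288
3j²(4 2 4; 0 0 0) = Δ·Π!·Σ² = 20/693  (sign -1)
sum: t=2:+1/144 = 1/144
3j²(4 2 4; -1 2 -1) = Δ·Π!·Σ² = 10/231  (sign -1)
combine: 4πI² = 405·20/693·10/231 = 3000/5929
take √, sign +1: I = 0.20066192

0.200662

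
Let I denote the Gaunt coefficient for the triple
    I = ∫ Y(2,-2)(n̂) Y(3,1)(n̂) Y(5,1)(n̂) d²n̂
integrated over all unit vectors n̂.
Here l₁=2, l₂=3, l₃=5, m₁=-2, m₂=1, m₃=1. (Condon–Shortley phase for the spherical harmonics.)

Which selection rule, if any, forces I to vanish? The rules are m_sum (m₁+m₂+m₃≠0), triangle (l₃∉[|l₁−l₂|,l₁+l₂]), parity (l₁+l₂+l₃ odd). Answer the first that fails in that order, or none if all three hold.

none

Σmᵢ = 0  ✓
l₃∈[|l₁−l₂|,l₁+l₂]=[1,5], have l₃=5  ✓
Σlᵢ = 10 ⇒ even  ✓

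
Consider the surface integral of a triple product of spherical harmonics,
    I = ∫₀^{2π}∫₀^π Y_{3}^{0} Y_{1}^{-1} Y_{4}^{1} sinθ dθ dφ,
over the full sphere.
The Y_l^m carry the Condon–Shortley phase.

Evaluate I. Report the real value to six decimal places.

-0.194664

m-sum 0 ✓  L=8 even ✓  2≤4≤4 ✓
Π(2lᵢ+1) = 7×3×9 = 189
triangle coeff Δ(3,1,4) = 1/252
Σ_t [0,0]: t=0:+1/36 = 1/36
(3j)²=4/63 [(3 1 4; 0 0 0)], sign=+1
Σ_t [0,0]: t=0:+1/72 = 1/72
(3j)²=5/126 [(3 1 4; 0 -1 1)], sign=-1
⇒ 4πI² = 10/21
I = (-1)√(10/21/(4π)) = -0.19466390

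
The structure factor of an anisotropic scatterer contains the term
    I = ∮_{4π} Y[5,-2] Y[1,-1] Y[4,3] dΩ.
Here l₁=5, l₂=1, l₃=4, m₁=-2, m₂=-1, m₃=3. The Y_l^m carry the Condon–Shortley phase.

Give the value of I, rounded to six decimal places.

Checks pass: Σm=0; 10 even; l₃=4∈[4,6].
(2·5+1)(2·1+1)(2·4+1) = 297
Δ: 2! 8! 0! / 11! → 1/495
sum: t=1:−1/576 = -1/576
3j²(5 1 4; 0 0 0) = Δ·Π!·Σ² = 5/99  (sign -1)
sum: t=0:+1/10080 = 1/10080
3j²(5 1 4; -2 -1 3) = Δ·Π!·Σ² = 1/165  (sign -1)
combine: 4πI² = 297·5/99·1/165 = 1/11
take √, sign +1: I = 0.08505478

0.085055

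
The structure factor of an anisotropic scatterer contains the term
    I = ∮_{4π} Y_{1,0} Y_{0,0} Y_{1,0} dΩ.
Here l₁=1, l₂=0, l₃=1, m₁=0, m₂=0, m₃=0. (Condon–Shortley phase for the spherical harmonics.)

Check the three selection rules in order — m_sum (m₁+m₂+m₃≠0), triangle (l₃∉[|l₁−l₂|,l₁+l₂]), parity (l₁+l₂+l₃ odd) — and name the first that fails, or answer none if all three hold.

azimuthal sum: 0 + 0 + 0 = 0  ✓
1 ≤ 1 ≤ 1 (triangle on l)  ✓
L = 1 + 0 + 1 = 2 (even)  ✓

none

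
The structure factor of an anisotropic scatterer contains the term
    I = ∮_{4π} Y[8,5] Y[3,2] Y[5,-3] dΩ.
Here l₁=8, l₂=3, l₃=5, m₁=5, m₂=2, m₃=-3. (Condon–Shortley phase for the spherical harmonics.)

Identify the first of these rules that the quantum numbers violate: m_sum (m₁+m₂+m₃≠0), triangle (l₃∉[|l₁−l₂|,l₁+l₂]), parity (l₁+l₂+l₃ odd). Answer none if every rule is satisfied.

m_sum

m₁+m₂+m₃ = 5 + 2 − 3 = 4  ✗
triangle: |8−3|=5 ≤ l₃=5 ≤ 8+3=11
parity: l₁+l₂+l₃ = 16 is even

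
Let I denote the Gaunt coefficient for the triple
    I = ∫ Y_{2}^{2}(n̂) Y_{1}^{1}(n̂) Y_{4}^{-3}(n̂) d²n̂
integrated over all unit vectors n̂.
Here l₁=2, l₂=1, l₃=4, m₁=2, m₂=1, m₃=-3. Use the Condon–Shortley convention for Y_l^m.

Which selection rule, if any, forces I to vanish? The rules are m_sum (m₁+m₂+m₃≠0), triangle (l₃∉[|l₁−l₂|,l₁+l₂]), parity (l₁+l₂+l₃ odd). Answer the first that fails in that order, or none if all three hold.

Σmᵢ = 0  ✓
l₃∈[|l₁−l₂|,l₁+l₂]=[1,3], have l₃=4  ✗
Σlᵢ = 7 ⇒ odd

triangle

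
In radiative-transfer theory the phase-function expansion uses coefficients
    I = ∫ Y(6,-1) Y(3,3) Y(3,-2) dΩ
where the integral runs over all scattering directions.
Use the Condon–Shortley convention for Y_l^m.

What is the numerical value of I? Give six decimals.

m-sum 0 ✓  L=12 even ✓  3≤3≤9 ✓
Π(2lᵢ+1) = 13×7×7 = 637
triangle coeff Δ(6,3,3) = 1/12012
Σ_t [3,3]: t=3:−1/1296 = -1/1296
(3j)²=100/3003 [(6 3 3; 0 0 0)], sign=+1
Σ_t [6,6]: t=6:+1/86400 = 1/86400
(3j)²=1/1716 [(6 3 3; -1 3 -2)], sign=-1
⇒ 4πI² = 175/14157
I = (-1)√(175/14157/(4π)) = -0.03136379

-0.031364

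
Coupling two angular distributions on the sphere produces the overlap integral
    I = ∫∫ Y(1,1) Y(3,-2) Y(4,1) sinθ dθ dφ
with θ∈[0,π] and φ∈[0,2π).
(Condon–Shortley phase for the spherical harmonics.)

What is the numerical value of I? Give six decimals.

-0.106622

m-sum 0 ✓  L=8 even ✓  2≤4≤4 ✓
Π(2lᵢ+1) = 3×7×9 = 189
triangle coeff Δ(1,3,4) = 1/252
Σ_t [0,0]: t=0:+1/36 = 1/36
(3j)²=4/63 [(1 3 4; 0 0 0)], sign=+1
Σ_t [0,0]: t=0:+1/240 = 1/240
(3j)²=1/84 [(1 3 4; 1 -2 1)], sign=-1
⇒ 4πI² = 1/7
I = (-1)√(1/7/(4π)) = -0.10662181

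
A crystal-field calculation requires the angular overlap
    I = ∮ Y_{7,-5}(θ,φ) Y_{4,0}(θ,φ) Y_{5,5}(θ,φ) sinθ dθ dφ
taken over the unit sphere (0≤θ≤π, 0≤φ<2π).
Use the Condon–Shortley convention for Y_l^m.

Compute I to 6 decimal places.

m-sum 0 ✓  L=16 even ✓  3≤5≤11 ✓
Π(2lᵢ+1) = 15×9×11 = 1485
triangle coeff Δ(7,4,5) = 1/6126120
Σ_t [2,4]: t=2:+1/69120 t=3:−1/20736 t=4:+1/69120 = -1/51840
(3j)²=280/21879 [(7 4 5; 0 0 0)], sign=+1
Σ_t [4,4]: t=4:+1/3870720 = 1/3870720
(3j)²=135/6188 [(7 4 5; -5 0 5)], sign=+1
⇒ 4πI² = 20250/48841
I = (+1)√(20250/48841/(4π)) = 0.18164160

0.181642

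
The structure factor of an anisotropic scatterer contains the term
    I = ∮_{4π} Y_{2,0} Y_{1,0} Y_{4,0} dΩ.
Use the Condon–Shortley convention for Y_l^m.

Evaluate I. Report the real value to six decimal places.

|2−1|≤4≤2+1 violated ⇒ I = 0

0.000000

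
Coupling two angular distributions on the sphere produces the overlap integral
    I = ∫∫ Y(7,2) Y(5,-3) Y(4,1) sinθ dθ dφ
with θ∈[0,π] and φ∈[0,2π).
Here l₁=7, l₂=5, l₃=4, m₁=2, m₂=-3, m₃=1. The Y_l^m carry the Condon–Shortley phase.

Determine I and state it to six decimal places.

Rules hold: Σm=0, L=16 even, 2≤4≤12.
N = 15·11·9 = 1485
Δ = 8!·6!·2!/17! = 1/6126120
Racah Σ t=3..5: t=3:−1/69120 t=4:+1/20736 t=5:−1/69120 = 1/51840
⇒ 3j(7 5 4; 0 0 0)² = 280/21879, sgn +1
Racah Σ t=0..2: t=0:+1/9676800 t=1:−1/241920 t=2:+1/103680 = 163/29030400
⇒ 3j(7 5 4; 2 -3 1)² = 26569/2042040, sgn -1
4πI² = N·(3j₀)²·(3jₘ)² = 132845/537251
I = -1·√(0.247268/4π) = -0.14027461

-0.140275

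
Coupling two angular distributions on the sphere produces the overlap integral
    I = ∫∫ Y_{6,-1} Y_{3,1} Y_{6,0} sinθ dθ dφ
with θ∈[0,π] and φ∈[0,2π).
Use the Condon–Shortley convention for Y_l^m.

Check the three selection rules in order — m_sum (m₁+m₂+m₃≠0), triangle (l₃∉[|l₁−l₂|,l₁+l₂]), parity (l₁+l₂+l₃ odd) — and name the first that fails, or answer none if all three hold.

azimuthal sum: -1 + 1 + 0 = 0  ✓
3 ≤ 6 ≤ 9 (triangle on l)  ✓
L = 6 + 3 + 6 = 15 (odd)  ✗

parity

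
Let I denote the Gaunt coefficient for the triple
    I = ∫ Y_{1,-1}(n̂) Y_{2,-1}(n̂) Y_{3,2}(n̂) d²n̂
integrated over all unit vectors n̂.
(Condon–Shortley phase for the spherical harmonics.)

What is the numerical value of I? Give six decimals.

Checks pass: Σm=0; 6 even; l₃=3∈[1,3].
(2·1+1)(2·2+1)(2·3+1) = 105
Δ: 0! 2! 4! / 7! → 1/105
sum: t=0:+1/4 = 1/4
3j²(1 2 3; 0 0 0) = Δ·Π!·Σ² = 3/35  (sign -1)
sum: t=0:+1/12 = 1/12
3j²(1 2 3; -1 -1 2) = Δ·Π!·Σ² = 2/21  (sign -1)
combine: 4πI² = 105·3/35·2/21 = 6/7
take √, sign +1: I = 0.26116903

0.261169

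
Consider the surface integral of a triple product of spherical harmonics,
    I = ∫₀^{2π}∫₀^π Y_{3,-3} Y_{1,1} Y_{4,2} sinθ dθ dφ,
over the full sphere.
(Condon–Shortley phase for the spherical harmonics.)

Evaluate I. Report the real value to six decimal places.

m-sum 0 ✓  L=8 even ✓  2≤4≤4 ✓
Π(2lᵢ+1) = 7×3×9 = 189
triangle coeff Δ(3,1,4) = 1/252
Σ_t [0,0]: t=0:+1/36 = 1/36
(3j)²=4/63 [(3 1 4; 0 0 0)], sign=+1
Σ_t [0,0]: t=0:+1/1440 = 1/1440
(3j)²=1/252 [(3 1 4; -3 1 2)], sign=+1
⇒ 4πI² = 1/21
I = (+1)√(1/21/(4π)) = 0.06155813

0.061558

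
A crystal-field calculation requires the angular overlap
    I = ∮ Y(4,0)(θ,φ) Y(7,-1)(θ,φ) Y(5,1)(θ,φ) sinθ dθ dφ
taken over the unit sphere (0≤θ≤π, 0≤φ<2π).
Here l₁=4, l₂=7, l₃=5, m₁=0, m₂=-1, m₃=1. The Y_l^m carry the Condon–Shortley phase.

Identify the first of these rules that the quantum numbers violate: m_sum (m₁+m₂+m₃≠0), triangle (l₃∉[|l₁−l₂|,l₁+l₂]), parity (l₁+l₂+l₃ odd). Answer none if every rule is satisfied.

none

Σmᵢ = 0  ✓
l₃∈[|l₁−l₂|,l₁+l₂]=[3,11], have l₃=5  ✓
Σlᵢ = 16 ⇒ even  ✓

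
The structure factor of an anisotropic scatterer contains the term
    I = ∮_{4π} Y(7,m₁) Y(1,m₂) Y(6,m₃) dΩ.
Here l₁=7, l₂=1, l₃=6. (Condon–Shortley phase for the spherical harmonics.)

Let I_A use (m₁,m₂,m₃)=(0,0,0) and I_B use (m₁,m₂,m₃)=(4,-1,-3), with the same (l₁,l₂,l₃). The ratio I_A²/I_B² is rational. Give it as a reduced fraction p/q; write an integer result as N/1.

Same 7,1,6: normalisation and zero-m 3j drop out of the ratio.
A: Δ: 2! 12! 0! / 15! → 1/1365; sum: t=1:−1/518400 = -1/518400; 3j²(7 1 6; 0 0 0) = Δ·Π!·Σ² = 7/195  (sign -1)
B: Δ: 2! 12! 0! / 15! → 1/1365; sum: t=0:+1/4354560 = 1/4354560; 3j²(7 1 6; 4 -1 -3) = Δ·Π!·Σ² = 11/273  (sign -1)
I_A²/I_B² = (7/195)/(11/273) = 49/55

49/55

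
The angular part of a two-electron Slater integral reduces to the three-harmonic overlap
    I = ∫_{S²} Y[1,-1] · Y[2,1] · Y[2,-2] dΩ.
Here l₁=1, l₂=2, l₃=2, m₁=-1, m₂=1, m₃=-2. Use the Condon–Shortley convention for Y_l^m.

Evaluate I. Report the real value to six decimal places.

Σmᵢ = -2 ≠ 0, so the φ-integral vanishes; I = 0

0.000000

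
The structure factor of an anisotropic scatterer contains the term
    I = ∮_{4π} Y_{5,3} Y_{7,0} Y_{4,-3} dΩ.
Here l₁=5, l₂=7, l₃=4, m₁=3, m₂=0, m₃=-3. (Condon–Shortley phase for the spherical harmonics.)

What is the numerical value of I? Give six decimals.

-0.132164

Checks pass: Σm=0; 16 even; l₃=4∈[2,12].
(2·5+1)(2·7+1)(2·4+1) = 1485
Δ: 8! 2! 6! / 17! → 1/6126120
sum: t=3:−1/69120 t=4:+1/20736 t=5:−1/69120 = 1/51840
3j²(5 7 4; 0 0 0) = Δ·Π!·Σ² = 280/21879  (sign +1)
sum: t=1:−1/3628800 t=2:+1/345600 = 19/7257600
3j²(5 7 4; 3 0 -3) = Δ·Π!·Σ² = 2527/218790  (sign -1)
combine: 4πI² = 1485·280/21879·2527/218790 = 353780/1611753
take √, sign -1: I = -0.13216378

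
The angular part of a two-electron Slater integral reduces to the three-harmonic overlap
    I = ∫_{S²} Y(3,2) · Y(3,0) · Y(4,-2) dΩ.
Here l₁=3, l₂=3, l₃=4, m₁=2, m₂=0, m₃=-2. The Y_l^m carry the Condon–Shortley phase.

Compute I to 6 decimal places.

Checks pass: Σm=0; 10 even; l₃=4∈[0,6].
(2·3+1)(2·3+1)(2·4+1) = 441
Δ: 2! 4! 4! / 11! → 1/34650
sum: t=0:+1/72 t=1:−1/16 t=2:+1/72 = -5/144
3j²(3 3 4; 0 0 0) = Δ·Π!·Σ² = 2/77  (sign -1)
sum: t=0:+1/72 t=1:−1/96 = 1/288
3j²(3 3 4; 2 0 -2) = Δ·Π!·Σ² = 1/462  (sign +1)
combine: 4πI² = 441·2/77·1/462 = 3/121
take √, sign -1: I = -0.04441841

-0.044418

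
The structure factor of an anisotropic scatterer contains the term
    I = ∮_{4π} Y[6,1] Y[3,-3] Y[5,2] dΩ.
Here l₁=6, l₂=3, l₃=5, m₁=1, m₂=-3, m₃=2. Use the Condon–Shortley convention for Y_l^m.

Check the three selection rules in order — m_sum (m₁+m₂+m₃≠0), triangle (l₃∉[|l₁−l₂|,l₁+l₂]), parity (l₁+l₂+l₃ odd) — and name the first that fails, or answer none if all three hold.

none

m₁+m₂+m₃ = 1 − 3 + 2 = 0  ✓
triangle: |6−3|=3 ≤ l₃=5 ≤ 6+3=9  ✓
parity: l₁+l₂+l₃ = 14 is even  ✓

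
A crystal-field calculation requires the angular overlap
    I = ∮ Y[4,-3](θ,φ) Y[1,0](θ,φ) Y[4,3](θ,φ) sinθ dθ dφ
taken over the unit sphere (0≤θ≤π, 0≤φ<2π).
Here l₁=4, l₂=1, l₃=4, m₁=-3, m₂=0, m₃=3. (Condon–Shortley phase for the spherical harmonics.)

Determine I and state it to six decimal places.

0.000000

L=9 odd ⇒ parity kills the (l;000) factor ⇒ I = 0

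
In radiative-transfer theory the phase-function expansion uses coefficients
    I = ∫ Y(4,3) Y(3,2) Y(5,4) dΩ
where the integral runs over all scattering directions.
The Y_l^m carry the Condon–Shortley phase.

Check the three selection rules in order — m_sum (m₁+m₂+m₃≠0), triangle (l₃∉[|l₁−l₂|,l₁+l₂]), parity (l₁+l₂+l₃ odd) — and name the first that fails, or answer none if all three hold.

Σmᵢ = 9  ✗
l₃∈[|l₁−l₂|,l₁+l₂]=[1,7], have l₃=5
Σlᵢ = 12 ⇒ even

m_sum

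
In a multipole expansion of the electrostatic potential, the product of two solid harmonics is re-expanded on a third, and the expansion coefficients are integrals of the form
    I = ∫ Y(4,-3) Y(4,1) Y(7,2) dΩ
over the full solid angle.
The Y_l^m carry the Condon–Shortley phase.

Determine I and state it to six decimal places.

0.000000

L=15 odd ⇒ parity kills the (l;000) factor ⇒ I = 0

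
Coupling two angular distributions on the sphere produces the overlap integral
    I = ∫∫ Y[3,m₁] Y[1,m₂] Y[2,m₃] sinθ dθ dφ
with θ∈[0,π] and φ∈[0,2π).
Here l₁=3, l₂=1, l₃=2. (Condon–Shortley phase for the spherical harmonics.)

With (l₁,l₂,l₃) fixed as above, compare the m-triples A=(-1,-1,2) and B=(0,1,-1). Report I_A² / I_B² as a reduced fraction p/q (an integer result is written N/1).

l's match ⇒ only the (l;m) 3-j factors differ between A and B.
A: triangle coeff Δ(3,1,2) = 1/105; Σ_t [0,0]: t=0:+1/48 = 1/48; (3j)²=1/105 [(3 1 2; -1 -1 2)], sign=+1
B: triangle coeff Δ(3,1,2) = 1/105; Σ_t [2,2]: t=2:+1/12 = 1/12; (3j)²=1/35 [(3 1 2; 0 1 -1)], sign=-1
I_A²/I_B² = (1/105)/(1/35) = 1/3

1/3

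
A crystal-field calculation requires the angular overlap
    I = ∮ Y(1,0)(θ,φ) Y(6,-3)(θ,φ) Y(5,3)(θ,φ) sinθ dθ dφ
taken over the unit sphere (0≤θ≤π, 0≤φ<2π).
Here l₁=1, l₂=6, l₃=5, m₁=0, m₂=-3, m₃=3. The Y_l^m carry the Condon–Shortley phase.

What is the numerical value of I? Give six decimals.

Checks pass: Σm=0; 12 even; l₃=5∈[5,7].
(2·1+1)(2·6+1)(2·5+1) = 429
Δ: 2! 0! 10! / 13! → 1/858
sum: t=1:−1/14400 = -1/14400
3j²(1 6 5; 0 0 0) = Δ·Π!·Σ² = 6/143  (sign +1)
sum: t=1:−1/80640 = -1/80640
3j²(1 6 5; 0 -3 3) = Δ·Π!·Σ² = 9/286  (sign -1)
combine: 4πI² = 429·6/143·9/286 = 81/143
take √, sign -1: I = -0.21230956

-0.212310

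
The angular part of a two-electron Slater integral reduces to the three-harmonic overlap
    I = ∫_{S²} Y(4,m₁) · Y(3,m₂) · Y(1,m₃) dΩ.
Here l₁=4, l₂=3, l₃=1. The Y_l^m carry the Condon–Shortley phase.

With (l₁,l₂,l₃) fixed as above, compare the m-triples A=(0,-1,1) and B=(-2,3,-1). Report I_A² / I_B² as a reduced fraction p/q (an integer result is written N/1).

Same 4,3,1: normalisation and zero-m 3j drop out of the ratio.
A: Δ: 6! 2! 0! / 9! → 1/252; sum: t=2:+1/96 = 1/96; 3j²(4 3 1; 0 -1 1) = Δ·Π!·Σ² = 1/42  (sign +1)
B: Δ: 6! 2! 0! / 9! → 1/252; sum: t=6:+1/1440 = 1/1440; 3j²(4 3 1; -2 3 -1) = Δ·Π!·Σ² = 1/252  (sign +1)
I_A²/I_B² = (1/42)/(1/252) = 6/1

6/1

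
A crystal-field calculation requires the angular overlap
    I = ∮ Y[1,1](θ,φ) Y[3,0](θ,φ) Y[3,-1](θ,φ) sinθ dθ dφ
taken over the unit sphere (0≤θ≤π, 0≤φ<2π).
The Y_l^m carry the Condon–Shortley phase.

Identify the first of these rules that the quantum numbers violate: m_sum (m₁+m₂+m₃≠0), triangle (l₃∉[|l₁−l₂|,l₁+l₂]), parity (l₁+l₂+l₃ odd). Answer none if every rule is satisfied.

parity

Σmᵢ = 0  ✓
l₃∈[|l₁−l₂|,l₁+l₂]=[2,4], have l₃=3  ✓
Σlᵢ = 7 ⇒ odd  ✗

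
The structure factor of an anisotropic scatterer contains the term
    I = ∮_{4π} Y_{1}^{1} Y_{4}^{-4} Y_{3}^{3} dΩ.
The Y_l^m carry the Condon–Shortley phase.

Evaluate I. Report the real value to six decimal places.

0.325735

Rules hold: Σm=0, L=8 even, 3≤3≤5.
N = 3·9·7 = 189
Δ = 2!·0!·6!/9! = 1/252
Racah Σ t=1..1: t=1:−1/36 = -1/36
⇒ 3j(1 4 3; 0 0 0)² = 4/63, sgn +1
Racah Σ t=0..0: t=0:+1/1440 = 1/1440
⇒ 3j(1 4 3; 1 -4 3)² = 1/9, sgn +1
4πI² = N·(3j₀)²·(3jₘ)² = 4/3
I = +1·√(1.33333/4π) = 0.32573501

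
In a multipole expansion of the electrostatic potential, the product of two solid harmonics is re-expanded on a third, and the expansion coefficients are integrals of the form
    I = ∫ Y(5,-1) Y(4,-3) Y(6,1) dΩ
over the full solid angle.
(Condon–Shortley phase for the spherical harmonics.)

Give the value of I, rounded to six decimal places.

0.000000

m-sum = -1 − 3 + 1 = -3 ≠ 0 ⇒ I = 0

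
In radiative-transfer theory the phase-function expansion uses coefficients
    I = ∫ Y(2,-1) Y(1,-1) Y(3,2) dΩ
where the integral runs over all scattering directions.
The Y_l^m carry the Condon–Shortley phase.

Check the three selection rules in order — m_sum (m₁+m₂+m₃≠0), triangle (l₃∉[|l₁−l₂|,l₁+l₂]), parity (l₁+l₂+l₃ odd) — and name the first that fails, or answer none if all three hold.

azimuthal sum: -1 − 1 + 2 = 0  ✓
1 ≤ 3 ≤ 3 (triangle on l)  ✓
L = 2 + 1 + 3 = 6 (even)  ✓

none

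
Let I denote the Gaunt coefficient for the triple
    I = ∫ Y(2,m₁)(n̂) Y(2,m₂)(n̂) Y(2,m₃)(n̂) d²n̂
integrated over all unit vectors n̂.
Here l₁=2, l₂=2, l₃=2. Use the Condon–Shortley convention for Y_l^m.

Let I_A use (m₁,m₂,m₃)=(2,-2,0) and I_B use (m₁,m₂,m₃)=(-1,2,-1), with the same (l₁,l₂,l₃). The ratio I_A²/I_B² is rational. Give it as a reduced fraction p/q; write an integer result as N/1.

Shared (l₁,l₂,l₃)=(2,2,2): N and (l;000)² cancel in I_A²/I_B².
A: Δ = 2!·2!·2!/7! = 1/630; Racah Σ t=0..0: t=0:+1/8 = 1/8; ⇒ 3j(2 2 2; 2 -2 0)² = 2/35, sgn +1
B: Δ = 2!·2!·2!/7! = 1/630; Racah Σ t=2..2: t=2:+1/4 = 1/4; ⇒ 3j(2 2 2; -1 2 -1)² = 3/35, sgn -1
I_A²/I_B² = (2/35)/(3/35) = 2/3

2/3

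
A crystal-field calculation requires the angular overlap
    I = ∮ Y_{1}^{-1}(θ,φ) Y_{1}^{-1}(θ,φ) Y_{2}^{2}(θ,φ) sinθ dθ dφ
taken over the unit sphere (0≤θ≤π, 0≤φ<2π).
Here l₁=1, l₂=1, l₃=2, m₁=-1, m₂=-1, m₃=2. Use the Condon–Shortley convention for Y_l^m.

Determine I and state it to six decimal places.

Rules hold: Σm=0, L=4 even, 0≤2≤2.
N = 3·3·5 = 45
Δ = 0!·2!·2!/5! = 1/30
Racah Σ t=0..0: t=0:+1/1 = 1/1
⇒ 3j(1 1 2; 0 0 0)² = 2/15, sgn +1
Racah Σ t=0..0: t=0:+1/4 = 1/4
⇒ 3j(1 1 2; -1 -1 2)² = 1/5, sgn +1
4πI² = N·(3j₀)²·(3jₘ)² = 6/5
I = +1·√(1.2/4π) = 0.30901936

0.309019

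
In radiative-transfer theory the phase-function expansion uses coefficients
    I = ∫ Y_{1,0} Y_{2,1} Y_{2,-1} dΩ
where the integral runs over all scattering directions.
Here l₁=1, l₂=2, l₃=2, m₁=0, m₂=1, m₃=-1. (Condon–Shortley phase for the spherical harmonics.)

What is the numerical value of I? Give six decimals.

0.000000

L=5 odd ⇒ parity kills the (l;000) factor ⇒ I = 0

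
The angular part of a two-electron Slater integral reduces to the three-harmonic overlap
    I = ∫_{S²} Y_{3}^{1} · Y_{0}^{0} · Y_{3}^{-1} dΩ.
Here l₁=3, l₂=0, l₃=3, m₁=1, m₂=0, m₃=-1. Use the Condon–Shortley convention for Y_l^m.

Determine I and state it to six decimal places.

m-sum 0 ✓  L=6 even ✓  3≤3≤3 ✓
Π(2lᵢ+1) = 7×1×7 = 49
triangle coeff Δ(3,0,3) = 1/7
Σ_t [0,0]: t=0:+1/36 = 1/36
(3j)²=1/7 [(3 0 3; 0 0 0)], sign=-1
Σ_t [0,0]: t=0:+1/48 = 1/48
(3j)²=1/7 [(3 0 3; 1 0 -1)], sign=+1
⇒ 4πI² = 1/1
I = (-1)√(1/1/(4π)) = -0.28209479

-0.282095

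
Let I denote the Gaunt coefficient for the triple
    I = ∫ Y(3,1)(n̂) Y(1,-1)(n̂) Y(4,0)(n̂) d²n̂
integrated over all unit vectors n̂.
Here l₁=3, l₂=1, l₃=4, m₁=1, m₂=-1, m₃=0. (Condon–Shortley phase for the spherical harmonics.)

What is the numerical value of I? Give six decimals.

0.150786

Checks pass: Σm=0; 8 even; l₃=4∈[2,4].
(2·3+1)(2·1+1)(2·4+1) = 189
Δ: 0! 6! 2! / 9! → 1/252
sum: t=0:+1/36 = 1/36
3j²(3 1 4; 0 0 0) = Δ·Π!·Σ² = 4/63  (sign +1)
sum: t=0:+1/96 = 1/96
3j²(3 1 4; 1 -1 0) = Δ·Π!·Σ² = 1/42  (sign +1)
combine: 4πI² = 189·4/63·1/42 = 2/7
take √, sign +1: I = 0.15078601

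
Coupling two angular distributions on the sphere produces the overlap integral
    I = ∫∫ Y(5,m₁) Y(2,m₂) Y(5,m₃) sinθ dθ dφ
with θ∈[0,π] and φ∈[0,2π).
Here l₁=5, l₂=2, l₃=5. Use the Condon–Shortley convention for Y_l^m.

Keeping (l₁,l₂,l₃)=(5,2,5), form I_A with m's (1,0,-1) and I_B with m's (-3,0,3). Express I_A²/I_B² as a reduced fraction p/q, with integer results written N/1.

81/1

Shared (l₁,l₂,l₃)=(5,2,5): N and (l;000)² cancel in I_A²/I_B².
A: Δ = 2!·8!·2!/13! = 1/38610; Racah Σ t=0..2: t=0:+1/2304 t=1:−1/720 t=2:+1/5760 = -1/1280; ⇒ 3j(5 2 5; 1 0 -1)² = 27/1430, sgn -1
B: Δ = 2!·8!·2!/13! = 1/38610; Racah Σ t=0..2: t=0:+1/161280 t=1:−1/5040 t=2:+1/5760 = -1/53760; ⇒ 3j(5 2 5; -3 0 3)² = 1/4290, sgn -1
I_A²/I_B² = (27/1430)/(1/4290) = 81/1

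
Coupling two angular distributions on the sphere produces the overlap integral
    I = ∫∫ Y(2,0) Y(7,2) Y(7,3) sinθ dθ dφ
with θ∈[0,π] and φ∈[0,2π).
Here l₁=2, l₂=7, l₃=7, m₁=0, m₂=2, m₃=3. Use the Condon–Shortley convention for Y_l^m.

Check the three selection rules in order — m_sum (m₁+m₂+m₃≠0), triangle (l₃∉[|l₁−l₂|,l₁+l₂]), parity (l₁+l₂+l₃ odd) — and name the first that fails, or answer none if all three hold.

azimuthal sum: 0 + 2 + 3 = 5  ✗
5 ≤ 7 ≤ 9 (triangle on l)
L = 2 + 7 + 7 = 16 (even)

m_sum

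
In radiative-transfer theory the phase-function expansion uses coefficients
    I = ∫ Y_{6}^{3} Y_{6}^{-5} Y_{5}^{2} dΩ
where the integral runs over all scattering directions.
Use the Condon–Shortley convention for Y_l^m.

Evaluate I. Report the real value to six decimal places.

0.000000

Σlᵢ=17 odd — θ-integrand is odd under cosθ→−cosθ; I=0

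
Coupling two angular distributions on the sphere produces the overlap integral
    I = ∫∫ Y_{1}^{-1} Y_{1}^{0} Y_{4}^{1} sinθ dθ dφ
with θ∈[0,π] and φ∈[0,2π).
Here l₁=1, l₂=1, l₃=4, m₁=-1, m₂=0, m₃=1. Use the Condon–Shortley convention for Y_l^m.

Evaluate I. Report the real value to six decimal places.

triangle: need 0≤l₃≤2, have 4; I=0

0.000000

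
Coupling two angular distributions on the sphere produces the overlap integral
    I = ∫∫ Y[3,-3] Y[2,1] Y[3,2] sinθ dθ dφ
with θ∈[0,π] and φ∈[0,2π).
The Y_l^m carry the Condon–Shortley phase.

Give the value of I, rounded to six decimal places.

-0.210261

Rules hold: Σm=0, L=8 even, 1≤3≤5.
N = 7·5·7 = 245
Δ = 2!·4!·2!/9! = 1/3780
Racah Σ t=0..2: t=0:+1/24 t=1:−1/4 t=2:+1/24 = -1/6
⇒ 3j(3 2 3; 0 0 0)² = 4/105, sgn +1
Racah Σ t=2..2: t=2:+1/48 = 1/48
⇒ 3j(3 2 3; -3 1 2)² = 5/84, sgn -1
4πI² = N·(3j₀)²·(3jₘ)² = 5/9
I = -1·√(0.555556/4π) = -0.21026104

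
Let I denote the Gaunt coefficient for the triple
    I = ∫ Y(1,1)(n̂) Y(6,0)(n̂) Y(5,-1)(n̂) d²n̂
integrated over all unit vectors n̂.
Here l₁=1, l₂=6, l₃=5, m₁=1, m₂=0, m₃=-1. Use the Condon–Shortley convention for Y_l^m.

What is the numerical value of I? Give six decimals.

Rules hold: Σm=0, L=12 even, 5≤5≤7.
N = 3·13·11 = 429
Δ = 2!·0!·10!/13! = 1/858
Racah Σ t=1..1: t=1:−1/14400 = -1/14400
⇒ 3j(1 6 5; 0 0 0)² = 6/143, sgn +1
Racah Σ t=0..0: t=0:+1/34560 = 1/34560
⇒ 3j(1 6 5; 1 0 -1)² = 5/286, sgn +1
4πI² = N·(3j₀)²·(3jₘ)² = 45/143
I = +1·√(0.314685/4π) = 0.15824621

0.158246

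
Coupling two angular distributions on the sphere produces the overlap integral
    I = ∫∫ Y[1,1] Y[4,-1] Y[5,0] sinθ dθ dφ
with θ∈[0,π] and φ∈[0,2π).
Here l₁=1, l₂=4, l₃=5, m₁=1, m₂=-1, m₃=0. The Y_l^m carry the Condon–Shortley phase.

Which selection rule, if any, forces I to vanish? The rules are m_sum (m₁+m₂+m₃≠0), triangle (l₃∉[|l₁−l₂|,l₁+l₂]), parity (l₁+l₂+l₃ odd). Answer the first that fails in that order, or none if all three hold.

none

m₁+m₂+m₃ = 1 − 1 + 0 = 0  ✓
triangle: |1−4|=3 ≤ l₃=5 ≤ 1+4=5  ✓
parity: l₁+l₂+l₃ = 10 is even  ✓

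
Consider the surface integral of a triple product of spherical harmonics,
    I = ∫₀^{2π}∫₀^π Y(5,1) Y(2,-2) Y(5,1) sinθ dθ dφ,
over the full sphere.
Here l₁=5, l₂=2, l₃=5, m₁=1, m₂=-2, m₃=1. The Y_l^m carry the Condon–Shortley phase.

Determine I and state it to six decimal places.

0.198089

m-sum 0 ✓  L=12 even ✓  3≤5≤7 ✓
Π(2lᵢ+1) = 11×5×11 = 605
triangle coeff Δ(5,2,5) = 1/38610
Σ_t [0,2]: t=0:+1/2880 t=1:−1/576 t=2:+1/2880 = -1/960
(3j)²=10/429 [(5 2 5; 0 0 0)], sign=+1
Σ_t [0,0]: t=0:+1/2304 = 1/2304
(3j)²=5/143 [(5 2 5; 1 -2 1)], sign=+1
⇒ 4πI² = 250/507
I = (+1)√(250/507/(4π)) = 0.19808933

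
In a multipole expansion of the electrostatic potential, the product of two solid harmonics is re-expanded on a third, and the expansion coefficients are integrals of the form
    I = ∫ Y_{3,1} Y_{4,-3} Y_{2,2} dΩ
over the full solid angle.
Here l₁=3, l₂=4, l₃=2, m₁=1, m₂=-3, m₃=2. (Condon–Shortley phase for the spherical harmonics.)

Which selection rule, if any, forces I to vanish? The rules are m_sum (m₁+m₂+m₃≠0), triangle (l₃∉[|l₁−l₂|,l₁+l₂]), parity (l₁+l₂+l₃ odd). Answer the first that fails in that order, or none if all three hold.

parity

azimuthal sum: 1 − 3 + 2 = 0  ✓
1 ≤ 2 ≤ 7 (triangle on l)  ✓
L = 3 + 4 + 2 = 9 (odd)  ✗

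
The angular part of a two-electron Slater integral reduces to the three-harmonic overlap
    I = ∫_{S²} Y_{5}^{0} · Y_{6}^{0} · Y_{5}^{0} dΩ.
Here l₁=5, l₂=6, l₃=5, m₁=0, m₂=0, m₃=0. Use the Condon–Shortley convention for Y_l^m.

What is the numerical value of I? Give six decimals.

m-sum 0 ✓  L=16 even ✓  1≤5≤11 ✓
Π(2lᵢ+1) = 11×13×11 = 1573
triangle coeff Δ(5,6,5) = 1/28588560
Σ_t [1,5]: t=1:−1/345600 t=2:+1/13824 t=3:−1/5184 t=4:+1/13824 t=5:−1/345600 = -7/129600
(3j)²=80/7293 [(5 6 5; 0 0 0)], sign=+1
(m-triple is (0,0,0) — same symbol as above.)
⇒ 4πI² = 6400/33813
I = (+1)√(6400/33813/(4π)) = 0.12272787

0.122728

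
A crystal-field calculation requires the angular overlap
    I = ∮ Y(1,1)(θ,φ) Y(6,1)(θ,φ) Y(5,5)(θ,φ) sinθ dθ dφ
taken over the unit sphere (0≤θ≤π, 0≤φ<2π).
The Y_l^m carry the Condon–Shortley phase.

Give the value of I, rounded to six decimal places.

0.000000

m-sum = 1 + 1 + 5 = 7 ≠ 0 ⇒ I = 0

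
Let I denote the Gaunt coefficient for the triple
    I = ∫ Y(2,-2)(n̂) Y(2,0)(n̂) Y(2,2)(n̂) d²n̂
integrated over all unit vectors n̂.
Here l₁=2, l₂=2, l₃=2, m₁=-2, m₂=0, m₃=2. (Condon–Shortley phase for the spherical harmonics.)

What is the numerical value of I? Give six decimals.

m-sum 0 ✓  L=6 even ✓  0≤2≤4 ✓
Π(2lᵢ+1) = 5×5×5 = 125
triangle coeff Δ(2,2,2) = 1/630
Σ_t [0,2]: t=0:+1/8 t=1:−1/1 t=2:+1/8 = -3/4
(3j)²=2/35 [(2 2 2; 0 0 0)], sign=-1
Σ_t [2,2]: t=2:+1/8 = 1/8
(3j)²=2/35 [(2 2 2; -2 0 2)], sign=+1
⇒ 4πI² = 20/49
I = (-1)√(20/49/(4π)) = -0.18022375

-0.180224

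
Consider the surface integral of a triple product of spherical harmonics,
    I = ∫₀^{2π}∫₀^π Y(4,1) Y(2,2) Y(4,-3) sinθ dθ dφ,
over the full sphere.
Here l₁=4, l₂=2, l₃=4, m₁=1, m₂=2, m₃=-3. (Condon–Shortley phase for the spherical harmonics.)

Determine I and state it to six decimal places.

0.159270

Checks pass: Σm=0; 10 even; l₃=4∈[2,6].
(2·4+1)(2·2+1)(2·4+1) = 405
Δ: 2! 6! 2! / 11! → 1/13860
sum: t=0:+1/192 t=1:−1/36 t=2:+1/192 = -5/288
3j²(4 2 4; 0 0 0) = Δ·Π!·Σ² = 20/693  (sign -1)
sum: t=2:+1/480 = 1/480
3j²(4 2 4; 1 2 -3) = Δ·Π!·Σ² = 3/110  (sign -1)
combine: 4πI² = 405·20/693·3/110 = 270/847
take √, sign +1: I = 0.15927046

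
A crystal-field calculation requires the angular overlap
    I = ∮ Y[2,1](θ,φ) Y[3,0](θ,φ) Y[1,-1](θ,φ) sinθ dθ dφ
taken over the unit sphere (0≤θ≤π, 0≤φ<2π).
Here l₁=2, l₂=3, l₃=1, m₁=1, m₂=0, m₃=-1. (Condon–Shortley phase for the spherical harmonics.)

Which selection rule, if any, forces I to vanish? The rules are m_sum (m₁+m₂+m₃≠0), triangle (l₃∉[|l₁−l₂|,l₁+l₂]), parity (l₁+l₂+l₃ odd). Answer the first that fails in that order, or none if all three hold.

none

Σmᵢ = 0  ✓
l₃∈[|l₁−l₂|,l₁+l₂]=[1,5], have l₃=1  ✓
Σlᵢ = 6 ⇒ even  ✓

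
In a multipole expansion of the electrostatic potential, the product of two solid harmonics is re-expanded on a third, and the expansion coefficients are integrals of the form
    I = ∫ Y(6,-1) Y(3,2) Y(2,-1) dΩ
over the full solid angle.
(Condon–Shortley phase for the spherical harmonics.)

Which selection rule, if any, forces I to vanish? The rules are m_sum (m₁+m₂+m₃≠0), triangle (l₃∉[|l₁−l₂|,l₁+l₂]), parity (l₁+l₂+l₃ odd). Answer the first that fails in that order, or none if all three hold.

m₁+m₂+m₃ = -1 + 2 − 1 = 0  ✓
triangle: |6−3|=3 ≤ l₃=2 ≤ 6+3=9  ✗
parity: l₁+l₂+l₃ = 11 is odd

triangle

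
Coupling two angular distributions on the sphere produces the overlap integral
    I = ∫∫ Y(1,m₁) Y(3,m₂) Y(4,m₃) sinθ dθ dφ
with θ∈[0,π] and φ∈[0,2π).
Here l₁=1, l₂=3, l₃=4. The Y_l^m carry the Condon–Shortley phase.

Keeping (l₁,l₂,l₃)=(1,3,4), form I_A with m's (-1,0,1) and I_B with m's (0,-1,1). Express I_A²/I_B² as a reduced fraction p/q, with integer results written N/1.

Same 1,3,4: normalisation and zero-m 3j drop out of the ratio.
A: Δ: 0! 2! 6! / 9! → 1/252; sum: t=0:+1/72 = 1/72; 3j²(1 3 4; -1 0 1) = Δ·Π!·Σ² = 5/126  (sign -1)
B: Δ: 0! 2! 6! / 9! → 1/252; sum: t=0:+1/48 = 1/48; 3j²(1 3 4; 0 -1 1) = Δ·Π!·Σ² = 5/84  (sign -1)
I_A²/I_B² = (5/126)/(5/84) = 2/3

2/3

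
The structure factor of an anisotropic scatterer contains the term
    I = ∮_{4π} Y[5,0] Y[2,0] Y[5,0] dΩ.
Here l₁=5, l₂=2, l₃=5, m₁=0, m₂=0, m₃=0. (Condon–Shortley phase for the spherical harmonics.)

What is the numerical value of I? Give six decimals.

m-sum 0 ✓  L=12 even ✓  3≤5≤7 ✓
Π(2lᵢ+1) = 11×5×11 = 605
triangle coeff Δ(5,2,5) = 1/38610
Σ_t [0,2]: t=0:+1/2880 t=1:−1/576 t=2:+1/2880 = -1/960
(3j)²=10/429 [(5 2 5; 0 0 0)], sign=+1
(m-triple is (0,0,0) — same symbol as above.)
⇒ 4πI² = 500/1521
I = (+1)√(500/1521/(4π)) = 0.16173926

0.161739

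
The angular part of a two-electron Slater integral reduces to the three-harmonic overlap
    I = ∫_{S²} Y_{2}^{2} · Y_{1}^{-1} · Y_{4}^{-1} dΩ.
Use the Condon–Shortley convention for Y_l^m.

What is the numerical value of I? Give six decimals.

0.000000

triangle: need 1≤l₃≤3, have 4; I=0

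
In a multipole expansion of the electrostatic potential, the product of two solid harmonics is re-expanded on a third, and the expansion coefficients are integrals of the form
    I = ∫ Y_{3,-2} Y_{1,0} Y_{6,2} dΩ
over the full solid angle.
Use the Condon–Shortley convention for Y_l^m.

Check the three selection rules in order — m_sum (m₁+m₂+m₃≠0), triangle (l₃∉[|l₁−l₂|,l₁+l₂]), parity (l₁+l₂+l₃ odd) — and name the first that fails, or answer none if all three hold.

m₁+m₂+m₃ = -2 + 0 + 2 = 0  ✓
triangle: |3−1|=2 ≤ l₃=6 ≤ 3+1=4  ✗
parity: l₁+l₂+l₃ = 10 is even

triangle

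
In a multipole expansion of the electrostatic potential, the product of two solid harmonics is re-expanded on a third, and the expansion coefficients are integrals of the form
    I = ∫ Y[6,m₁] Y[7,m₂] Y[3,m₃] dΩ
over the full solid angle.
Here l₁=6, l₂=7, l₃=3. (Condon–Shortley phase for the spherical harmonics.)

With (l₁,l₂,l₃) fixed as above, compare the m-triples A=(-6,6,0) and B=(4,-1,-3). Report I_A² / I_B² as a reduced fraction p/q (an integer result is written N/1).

6292/1125

Shared (l₁,l₂,l₃)=(6,7,3): N and (l;000)² cancel in I_A²/I_B².
A: Δ = 10!·2!·4!/17! = 1/2042040; Racah Σ t=10..10: t=10:+1/43545600 = 1/43545600; ⇒ 3j(6 7 3; -6 6 0)² = 33/1190, sgn -1
B: Δ = 10!·2!·4!/17! = 1/2042040; Racah Σ t=2..2: t=2:+1/3870720 = 1/3870720; ⇒ 3j(6 7 3; 4 -1 -3)² = 675/136136, sgn +1
I_A²/I_B² = (33/1190)/(675/136136) = 6292/1125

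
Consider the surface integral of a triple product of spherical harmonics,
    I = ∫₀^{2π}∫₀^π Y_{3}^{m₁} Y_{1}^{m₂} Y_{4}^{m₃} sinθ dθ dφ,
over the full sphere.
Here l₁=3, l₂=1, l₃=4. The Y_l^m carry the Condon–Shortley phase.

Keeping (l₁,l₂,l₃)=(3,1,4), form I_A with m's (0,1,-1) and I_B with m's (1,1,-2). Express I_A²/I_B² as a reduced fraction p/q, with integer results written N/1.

Shared (l₁,l₂,l₃)=(3,1,4): N and (l;000)² cancel in I_A²/I_B².
A: Δ = 0!·6!·2!/9! = 1/252; Racah Σ t=0..0: t=0:+1/72 = 1/72; ⇒ 3j(3 1 4; 0 1 -1)² = 5/126, sgn -1
B: Δ = 0!·6!·2!/9! = 1/252; Racah Σ t=0..0: t=0:+1/96 = 1/96; ⇒ 3j(3 1 4; 1 1 -2)² = 5/84, sgn +1
I_A²/I_B² = (5/126)/(5/84) = 2/3

2/3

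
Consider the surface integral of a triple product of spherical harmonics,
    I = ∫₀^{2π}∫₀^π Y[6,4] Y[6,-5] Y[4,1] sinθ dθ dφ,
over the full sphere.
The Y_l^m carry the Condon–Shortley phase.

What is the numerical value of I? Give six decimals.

Rules hold: Σm=0, L=16 even, 0≤4≤12.
N = 13·13·9 = 1521
Δ = 8!·4!·4!/17! = 1/15315300
Racah Σ t=2..6: t=2:+1/829440 t=3:−1/25920 t=4:+1/9216 t=5:−1/25920 t=6:+1/829440 = 7/207360
⇒ 3j(6 6 4; 0 0 0)² = 28/2431, sgn +1
Racah Σ t=0..1: t=0:+1/967680 t=1:−1/725760 = -1/2903040
⇒ 3j(6 6 4; 4 -5 1)² = 5/3094, sgn +1
4πI² = N·(3j₀)²·(3jₘ)² = 90/3179
I = +1·√(0.0283108/4π) = 0.04746473

0.047465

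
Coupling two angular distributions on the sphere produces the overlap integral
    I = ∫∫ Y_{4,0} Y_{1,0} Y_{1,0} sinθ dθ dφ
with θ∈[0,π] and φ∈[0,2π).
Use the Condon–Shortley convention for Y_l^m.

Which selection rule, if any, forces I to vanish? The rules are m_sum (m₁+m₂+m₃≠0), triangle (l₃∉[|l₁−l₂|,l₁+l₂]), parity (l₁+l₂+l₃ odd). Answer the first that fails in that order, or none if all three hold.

triangle

azimuthal sum: 0 + 0 + 0 = 0  ✓
3 ≤ 1 ≤ 5 (triangle on l)  ✗
L = 4 + 1 + 1 = 6 (even)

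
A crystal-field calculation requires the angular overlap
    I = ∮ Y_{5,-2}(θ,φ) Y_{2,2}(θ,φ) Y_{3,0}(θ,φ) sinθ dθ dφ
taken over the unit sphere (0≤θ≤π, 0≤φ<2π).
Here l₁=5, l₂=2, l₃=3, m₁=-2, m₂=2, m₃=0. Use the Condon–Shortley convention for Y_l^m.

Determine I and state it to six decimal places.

Checks pass: Σm=0; 10 even; l₃=3∈[3,7].
(2·5+1)(2·2+1)(2·3+1) = 385
Δ: 4! 6! 0! / 11! → 1/2310
sum: t=2:+1/144 = 1/144
3j²(5 2 3; 0 0 0) = Δ·Π!·Σ² = 10/231  (sign -1)
sum: t=4:+1/864 = 1/864
3j²(5 2 3; -2 2 0) = Δ·Π!·Σ² = 1/66  (sign -1)
combine: 4πI² = 385·10/231·1/66 = 25/99
take √, sign +1: I = 0.14175797

0.141758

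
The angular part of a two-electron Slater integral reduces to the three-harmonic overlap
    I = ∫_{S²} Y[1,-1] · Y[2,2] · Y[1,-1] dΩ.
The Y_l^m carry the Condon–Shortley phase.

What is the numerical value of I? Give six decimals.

m-sum 0 ✓  L=4 even ✓  1≤1≤3 ✓
Π(2lᵢ+1) = 3×5×3 = 45
triangle coeff Δ(1,2,1) = 1/30
Σ_t [1,1]: t=1:−1/1 = -1/1
(3j)²=2/15 [(1 2 1; 0 0 0)], sign=+1
Σ_t [2,2]: t=2:+1/4 = 1/4
(3j)²=1/5 [(1 2 1; -1 2 -1)], sign=+1
⇒ 4πI² = 6/5
I = (+1)√(6/5/(4π)) = 0.30901936

0.309019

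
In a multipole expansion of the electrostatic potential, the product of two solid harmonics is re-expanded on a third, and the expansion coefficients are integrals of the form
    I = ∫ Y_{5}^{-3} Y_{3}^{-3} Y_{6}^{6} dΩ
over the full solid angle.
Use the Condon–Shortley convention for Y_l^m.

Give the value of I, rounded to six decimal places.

-0.119512

m-sum 0 ✓  L=14 even ✓  2≤6≤8 ✓
Π(2lᵢ+1) = 11×7×13 = 1001
triangle coeff Δ(5,3,6) = 1/675675
Σ_t [0,2]: t=0:+1/8640 t=1:−1/2304 t=2:+1/8640 = -7/34560
(3j)²=7/429 [(5 3 6; 0 0 0)], sign=-1
Σ_t [0,0]: t=0:+1/1935360 = 1/1935360
(3j)²=1/91 [(5 3 6; -3 -3 6)], sign=+1
⇒ 4πI² = 7/39
I = (-1)√(7/39/(4π)) = -0.11951207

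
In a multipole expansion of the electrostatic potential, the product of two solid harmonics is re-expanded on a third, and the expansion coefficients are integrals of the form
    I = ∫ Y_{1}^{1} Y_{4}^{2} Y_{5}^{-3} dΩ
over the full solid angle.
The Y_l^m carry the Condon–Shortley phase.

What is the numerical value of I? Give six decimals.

m-sum 0 ✓  L=10 even ✓  3≤5≤5 ✓
Π(2lᵢ+1) = 3×9×11 = 297
triangle coeff Δ(1,4,5) = 1/495
Σ_t [0,0]: t=0:+1/576 = 1/576
(3j)²=5/99 [(1 4 5; 0 0 0)], sign=-1
Σ_t [0,0]: t=0:+1/2880 = 1/2880
(3j)²=28/495 [(1 4 5; 1 2 -3)], sign=+1
⇒ 4πI² = 28/33
I = (-1)√(28/33/(4π)) = -0.25984664

-0.259847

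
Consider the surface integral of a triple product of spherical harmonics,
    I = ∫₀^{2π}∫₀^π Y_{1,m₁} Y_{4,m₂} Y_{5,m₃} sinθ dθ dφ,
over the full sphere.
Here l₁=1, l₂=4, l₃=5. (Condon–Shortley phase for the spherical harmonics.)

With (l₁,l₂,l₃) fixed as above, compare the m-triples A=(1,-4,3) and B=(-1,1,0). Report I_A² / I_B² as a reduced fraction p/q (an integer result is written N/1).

1/10

l's match ⇒ only the (l;m) 3-j factors differ between A and B.
A: triangle coeff Δ(1,4,5) = 1/495; Σ_t [0,0]: t=0:+1/80640 = 1/80640; (3j)²=1/495 [(1 4 5; 1 -4 3)], sign=+1
B: triangle coeff Δ(1,4,5) = 1/495; Σ_t [0,0]: t=0:+1/1440 = 1/1440; (3j)²=2/99 [(1 4 5; -1 1 0)], sign=-1
I_A²/I_B² = (1/495)/(2/99) = 1/10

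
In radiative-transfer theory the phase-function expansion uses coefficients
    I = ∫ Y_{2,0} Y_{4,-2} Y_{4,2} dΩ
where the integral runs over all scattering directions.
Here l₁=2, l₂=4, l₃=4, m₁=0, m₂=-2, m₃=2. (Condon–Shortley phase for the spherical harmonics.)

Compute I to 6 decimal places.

m-sum 0 ✓  L=10 even ✓  2≤4≤6 ✓
Π(2lᵢ+1) = 5×9×9 = 405
triangle coeff Δ(2,4,4) = 1/13860
Σ_t [0,2]: t=0:+1/192 t=1:−1/36 t=2:+1/192 = -5/288
(3j)²=20/693 [(2 4 4; 0 0 0)], sign=-1
Σ_t [0,2]: t=0:+1/192 t=1:−1/120 t=2:+1/2880 = -1/360
(3j)²=16/3465 [(2 4 4; 0 -2 2)], sign=-1
⇒ 4πI² = 320/5929
I = (+1)√(320/5929/(4π)) = 0.06553591

0.065536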